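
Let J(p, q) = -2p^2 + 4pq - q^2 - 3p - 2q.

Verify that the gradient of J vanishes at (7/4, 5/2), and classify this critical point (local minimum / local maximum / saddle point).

saddle point

∇J = (-4p + 4q - 3, 4p - 2q - 2); substituting (7/4, 5/2) gives ∇J = (0, 0), so (7/4, 5/2) is indeed a critical point.
The Hessian of J is constant: H = [[-4, 4], [4, -2]].
det(H) = (-4)·(-2) − 4² = -8.
Since det(H) < 0, H is indefinite and the critical point is a saddle point.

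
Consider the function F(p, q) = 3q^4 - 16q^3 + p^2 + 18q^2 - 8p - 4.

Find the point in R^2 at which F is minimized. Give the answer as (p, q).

F(p,q) separates as A(p) + B(q) − 4, so its minimum is min A + min B − 4.
A'(p) = 2p - 8 vanishes at p ∈ {4}; B'(q) = 12q(q - 3)(q - 1) vanishes at q ∈ {0, 1, 3}.
Local minima of A (where A''>0): A(4)=-16. Local minima of B: B(0)=0, B(3)=-27.
So the global minimum of F is A(4) + B(3) − 4 = -16 − 27 − 4 = -47, attained at (4, 3).

(4, 3)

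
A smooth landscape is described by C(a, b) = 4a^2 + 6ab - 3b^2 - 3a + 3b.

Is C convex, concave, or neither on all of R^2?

neither

C is quadratic, so its Hessian is the constant matrix H = [[8, 6], [6, -6]].
det(H) = -84, tr(H) = 2.
det(H) < 0, so H is indefinite: neither convex nor concave.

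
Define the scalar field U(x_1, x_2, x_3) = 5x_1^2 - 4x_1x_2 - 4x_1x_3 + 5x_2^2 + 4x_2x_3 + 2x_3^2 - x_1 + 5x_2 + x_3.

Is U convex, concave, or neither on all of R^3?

U is quadratic, so its Hessian is the constant matrix H = [[10, -4, -4], [-4, 10, 4], [-4, 4, 4]].
Leading principal minors: 10, 84, 144.
All positive ⇒ H ≻ 0 ⇒ convex.

convex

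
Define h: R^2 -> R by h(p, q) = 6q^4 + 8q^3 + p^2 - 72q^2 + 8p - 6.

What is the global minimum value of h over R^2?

h(p,q) separates as A(p) + B(q) − 6, so its minimum is min A + min B − 6.
A'(p) = 2p + 8 vanishes at p ∈ {-4}; B'(q) = 24q(q - 2)(q + 3) vanishes at q ∈ {-3, 0, 2}.
Local minima of A (where A''>0): A(-4)=-16. Local minima of B: B(-3)=-378, B(2)=-128.
So the global minimum of h is A(-4) + B(-3) − 6 = -16 − 378 − 6 = -400, attained at (-4, -3).

-400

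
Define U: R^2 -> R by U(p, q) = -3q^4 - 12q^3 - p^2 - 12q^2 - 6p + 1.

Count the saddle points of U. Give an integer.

1

U separates as a function of p plus a function of q, so ∇U=0 decouples.
∂U/∂p = -2(p + 3) = 0 at p ∈ {-3}; ∂U/∂q = -12q(q + 1)(q + 2) = 0 at q ∈ {-2, -1, 0}.
The Hessian is diagonal: diag(U_pp, U_qq). Second derivatives: U_pp(-3)=-2; U_qq(-2)=-24, U_qq(-1)=12, U_qq(0)=-24.
Saddle points occur where the two diagonal entries have opposite signs: (-3, -1). Count: 1.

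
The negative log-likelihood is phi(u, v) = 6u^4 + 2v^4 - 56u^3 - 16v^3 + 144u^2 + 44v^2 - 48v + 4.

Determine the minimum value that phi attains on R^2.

-14

phi(u,v) separates as P(u) + Q(v) + 4, so its minimum is min P + min Q + 4.
P'(u) = 24u(u - 4)(u - 3) vanishes at u ∈ {0, 3, 4}; Q'(v) = 8(v - 3)(v - 2)(v - 1) vanishes at v ∈ {1, 2, 3}.
Local minima of P (where P''>0): P(0)=0, P(4)=256. Local minima of Q: Q(1)=-18, Q(3)=-18.
So the global minimum of phi is P(0) + Q(1) + 4 = 0 − 18 + 4 = -14, attained at (0, 1).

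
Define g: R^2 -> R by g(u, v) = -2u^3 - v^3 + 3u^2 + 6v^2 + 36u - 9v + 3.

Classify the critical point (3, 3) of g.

The mixed partial ∂²g/∂u∂v is 0, so the Hessian at any point is diag(g_uu, g_vv) = diag(6(-2u + 1), 6(-v + 2)).
At (3, 3): H = diag(-30, -6).
Both eigenvalues are negative, so H is negative definite: a local maximum.

local maximum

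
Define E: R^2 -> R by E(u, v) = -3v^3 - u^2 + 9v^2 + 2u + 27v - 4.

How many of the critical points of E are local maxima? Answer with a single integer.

E separates as a function of u plus a function of v, so ∇E=0 decouples.
∂E/∂u = -2(u - 1) = 0 at u ∈ {1}; ∂E/∂v = -9(v - 3)(v + 1) = 0 at v ∈ {-1, 3}.
The Hessian is diagonal: diag(E_uu, E_vv). Second derivatives: E_uu(1)=-2; E_vv(-1)=36, E_vv(3)=-36.
Local maxima occur where both diagonal entries negative: (1, 3). Count: 1.

1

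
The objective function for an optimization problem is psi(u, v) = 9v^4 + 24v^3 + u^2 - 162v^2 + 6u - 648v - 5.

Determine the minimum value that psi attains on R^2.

psi(u,v) separates as P(u) + Q(v) − 5, so its minimum is min P + min Q − 5.
P'(u) = 2u + 6 vanishes at u ∈ {-3}; Q'(v) = 36(v - 3)(v + 2)(v + 3) vanishes at v ∈ {-3, -2, 3}.
Local minima of P (where P''>0): P(-3)=-9. Local minima of Q: Q(-3)=567, Q(3)=-2025.
So the global minimum of psi is P(-3) + Q(3) − 5 = -9 − 2025 − 5 = -2039, attained at (-3, 3).

-2039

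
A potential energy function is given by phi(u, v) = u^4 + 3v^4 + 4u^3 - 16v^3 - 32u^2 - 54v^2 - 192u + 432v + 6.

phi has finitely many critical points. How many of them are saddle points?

4

phi separates as a function of u plus a function of v, so ∇phi=0 decouples.
∂phi/∂u = 4(u - 4)(u + 3)(u + 4) = 0 at u ∈ {-4, -3, 4}; ∂phi/∂v = 12(v - 4)(v - 3)(v + 3) = 0 at v ∈ {-3, 3, 4}.
The Hessian is diagonal: diag(phi_uu, phi_vv). Second derivatives: phi_uu(-4)=32, phi_uu(-3)=-28, phi_uu(4)=224; phi_vv(-3)=504, phi_vv(3)=-72, phi_vv(4)=84.
Saddle points occur where the two diagonal entries have opposite signs: (-4, 3), (-3, -3), (-3, 4), (4, 3). Count: 4.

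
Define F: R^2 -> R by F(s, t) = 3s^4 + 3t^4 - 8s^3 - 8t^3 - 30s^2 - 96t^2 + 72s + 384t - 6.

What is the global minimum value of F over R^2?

F(s,t) separates as P(s) + Q(t) − 6, so its minimum is min P + min Q − 6.
P'(s) = 12(s - 3)(s - 1)(s + 2) vanishes at s ∈ {-2, 1, 3}; Q'(t) = 12(t - 4)(t - 2)(t + 4) vanishes at t ∈ {-4, 2, 4}.
Local minima of P (where P''>0): P(-2)=-152, P(3)=-27. Local minima of Q: Q(-4)=-1792, Q(4)=256.
So the global minimum of F is P(-2) + Q(-4) − 6 = -152 − 1792 − 6 = -1950, attained at (-2, -4).

-1950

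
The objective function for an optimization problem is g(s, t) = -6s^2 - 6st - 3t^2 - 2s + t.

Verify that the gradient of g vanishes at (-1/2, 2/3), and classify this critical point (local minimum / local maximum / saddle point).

local maximum

∇g = (-12s - 6t - 2, -6s - 6t + 1); substituting (-1/2, 2/3) gives ∇g = (0, 0), so (-1/2, 2/3) is indeed a critical point.
The Hessian of g is constant: H = [[-12, -6], [-6, -6]].
det(H) = (-12)·(-6) − (-6)² = 36.
det(H) > 0 and tr(H) = -18 < 0, so H is negative definite and the point is a local maximum.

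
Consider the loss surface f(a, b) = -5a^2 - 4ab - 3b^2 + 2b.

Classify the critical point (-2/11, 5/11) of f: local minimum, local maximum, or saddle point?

The Hessian of f is constant: H = [[-10, -4], [-4, -6]].
det(H) = (-10)·(-6) − (-4)² = 44.
det(H) > 0 and tr(H) = -16 < 0, so H is negative definite and the point is a local maximum.

local maximum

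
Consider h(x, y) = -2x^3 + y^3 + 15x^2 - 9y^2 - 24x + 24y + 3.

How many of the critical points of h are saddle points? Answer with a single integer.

2

h separates as a function of x plus a function of y, so ∇h=0 decouples.
∂h/∂x = -6(x - 4)(x - 1) = 0 at x ∈ {1, 4}; ∂h/∂y = 3(y - 4)(y - 2) = 0 at y ∈ {2, 4}.
The Hessian is diagonal: diag(h_xx, h_yy). Second derivatives: h_xx(1)=18, h_xx(4)=-18; h_yy(2)=-6, h_yy(4)=6.
Saddle points occur where the two diagonal entries have opposite signs: (1, 2), (4, 4). Count: 2.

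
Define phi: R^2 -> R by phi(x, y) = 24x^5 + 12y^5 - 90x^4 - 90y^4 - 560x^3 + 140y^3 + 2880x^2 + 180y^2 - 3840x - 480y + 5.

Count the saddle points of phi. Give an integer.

phi separates as a function of x plus a function of y, so ∇phi=0 decouples.
∂phi/∂x = 120(x - 4)(x - 2)(x - 1)(x + 4) = 0 at x ∈ {-4, 1, 2, 4}; ∂phi/∂y = 60(y - 4)(y - 2)(y - 1)(y + 1) = 0 at y ∈ {-1, 1, 2, 4}.
The Hessian is diagonal: diag(phi_xx, phi_yy). Second derivatives: phi_xx(-4)=-28800, phi_xx(1)=1800, phi_xx(2)=-1440, phi_xx(4)=5760; phi_yy(-1)=-1800, phi_yy(1)=360, phi_yy(2)=-360, phi_yy(4)=1800.
Saddle points occur where the two diagonal entries have opposite signs: (-4, 1), (-4, 4), (1, -1), (1, 2), (2, 1), (2, 4), (4, -1), (4, 2). Count: 8.

8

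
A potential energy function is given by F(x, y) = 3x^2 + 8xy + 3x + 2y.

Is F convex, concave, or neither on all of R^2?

F is quadratic, so its Hessian is the constant matrix H = [[6, 8], [8, 0]].
det(H) = -64, tr(H) = 6.
det(H) < 0, so H is indefinite: neither convex nor concave.

neither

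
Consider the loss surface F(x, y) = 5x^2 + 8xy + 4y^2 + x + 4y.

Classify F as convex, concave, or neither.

F is quadratic, so its Hessian is the constant matrix H = [[10, 8], [8, 8]].
det(H) = 16, tr(H) = 18.
det(H) > 0 and tr(H) > 0, so H is positive definite everywhere: convex.

convex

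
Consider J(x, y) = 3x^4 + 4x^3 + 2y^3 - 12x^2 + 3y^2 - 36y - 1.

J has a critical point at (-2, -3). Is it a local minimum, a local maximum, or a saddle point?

The mixed partial ∂²J/∂x∂y is 0, so the Hessian at any point is diag(J_xx, J_yy) = diag(12(3x^2 + 2x - 2), 6(2y + 1)).
At (-2, -3): H = diag(72, -30).
The eigenvalues have opposite signs, so H is indefinite: a saddle point.

saddle point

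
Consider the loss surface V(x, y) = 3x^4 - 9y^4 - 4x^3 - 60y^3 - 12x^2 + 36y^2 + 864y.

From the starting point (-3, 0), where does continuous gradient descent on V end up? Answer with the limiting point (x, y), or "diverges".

V is separable, so gradient descent decouples: x follows -∂V/∂x, y follows -∂V/∂y.
∂V/∂x = 12x(x - 2)(x + 1); at x=-3 this is -360, so x increases.
∂V/∂y = -36(y - 2)(y + 3)(y + 4); at y=0 this is 864, so y decreases.
x converges to its nearest critical value -1 (a local min of the x-part); y converges to -3. The iterate converges to (-1, -3).

(-1, -3)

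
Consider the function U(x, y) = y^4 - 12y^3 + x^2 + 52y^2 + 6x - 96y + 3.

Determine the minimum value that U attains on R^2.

U(x,y) separates as P(x) + Q(y) + 3, so its minimum is min P + min Q + 3.
P'(x) = 2x + 6 vanishes at x ∈ {-3}; Q'(y) = 4(y - 4)(y - 3)(y - 2) vanishes at y ∈ {2, 3, 4}.
Local minima of P (where P''>0): P(-3)=-9. Local minima of Q: Q(2)=-64, Q(4)=-64.
So the global minimum of U is P(-3) + Q(2) + 3 = -9 − 64 + 3 = -70, attained at (-3, 2).

-70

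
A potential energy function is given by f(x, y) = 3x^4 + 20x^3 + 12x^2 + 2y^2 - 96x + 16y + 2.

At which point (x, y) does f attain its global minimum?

(1, -4)

f(x,y) separates as P(x) + Q(y) + 2, so its minimum is min P + min Q + 2.
P'(x) = 12(x - 1)(x + 2)(x + 4) vanishes at x ∈ {-4, -2, 1}; Q'(y) = 4y + 16 vanishes at y ∈ {-4}.
Local minima of P (where P''>0): P(-4)=64, P(1)=-61. Local minima of Q: Q(-4)=-32.
So the global minimum of f is P(1) + Q(-4) + 2 = -61 − 32 + 2 = -91, attained at (1, -4).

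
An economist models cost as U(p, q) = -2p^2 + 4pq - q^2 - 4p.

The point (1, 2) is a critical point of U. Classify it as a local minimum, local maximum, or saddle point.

saddle point

The Hessian of U is constant: H = [[-4, 4], [4, -2]].
det(H) = (-4)·(-2) − 4² = -8.
Since det(H) < 0, H is indefinite and the critical point is a saddle point.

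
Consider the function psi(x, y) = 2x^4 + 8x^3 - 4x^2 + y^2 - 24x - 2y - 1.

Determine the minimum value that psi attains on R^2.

-20

psi(x,y) separates as P(x) + Q(y) − 1, so its minimum is min P + min Q − 1.
P'(x) = 8(x - 1)(x + 1)(x + 3) vanishes at x ∈ {-3, -1, 1}; Q'(y) = 2y - 2 vanishes at y ∈ {1}.
Local minima of P (where P''>0): P(-3)=-18, P(1)=-18. Local minima of Q: Q(1)=-1.
So the global minimum of psi is P(-3) + Q(1) − 1 = -18 − 1 − 1 = -20, attained at (-3, 1).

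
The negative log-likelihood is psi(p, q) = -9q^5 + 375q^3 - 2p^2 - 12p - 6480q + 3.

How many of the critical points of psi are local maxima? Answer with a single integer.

psi separates as a function of p plus a function of q, so ∇psi=0 decouples.
∂psi/∂p = -4(p + 3) = 0 at p ∈ {-3}; ∂psi/∂q = -45(q - 4)(q - 3)(q + 3)(q + 4) = 0 at q ∈ {-4, -3, 3, 4}.
The Hessian is diagonal: diag(psi_pp, psi_qq). Second derivatives: psi_pp(-3)=-4; psi_qq(-4)=2520, psi_qq(-3)=-1890, psi_qq(3)=1890, psi_qq(4)=-2520.
Local maxima occur where both diagonal entries negative: (-3, -3), (-3, 4). Count: 2.

2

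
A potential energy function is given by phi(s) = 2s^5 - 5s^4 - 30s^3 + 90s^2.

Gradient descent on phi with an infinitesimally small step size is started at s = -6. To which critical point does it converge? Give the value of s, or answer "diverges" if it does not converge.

diverges

phi'(s) = 10s(s - 3)(s - 2)(s + 3), so phi'(-6) = 12960.
Gradient descent moves in the -phi' direction, i.e. s is decreasing.
There is no critical point below s=-6, and phi' keeps the same sign, so the iterate runs off to −∞.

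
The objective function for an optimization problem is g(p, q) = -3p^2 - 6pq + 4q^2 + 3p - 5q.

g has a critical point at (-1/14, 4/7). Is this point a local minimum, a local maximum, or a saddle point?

saddle point

The Hessian of g is constant: H = [[-6, -6], [-6, 8]].
det(H) = (-6)·8 − (-6)² = -84.
Since det(H) < 0, H is indefinite and the critical point is a saddle point.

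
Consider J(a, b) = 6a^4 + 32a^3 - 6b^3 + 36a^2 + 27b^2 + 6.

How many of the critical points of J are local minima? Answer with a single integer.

2

J separates as a function of a plus a function of b, so ∇J=0 decouples.
∂J/∂a = 24a(a + 1)(a + 3) = 0 at a ∈ {-3, -1, 0}; ∂J/∂b = -18b(b - 3) = 0 at b ∈ {0, 3}.
The Hessian is diagonal: diag(J_aa, J_bb). Second derivatives: J_aa(-3)=144, J_aa(-1)=-48, J_aa(0)=72; J_bb(0)=54, J_bb(3)=-54.
Local minima occur where both diagonal entries positive: (-3, 0), (0, 0). Count: 2.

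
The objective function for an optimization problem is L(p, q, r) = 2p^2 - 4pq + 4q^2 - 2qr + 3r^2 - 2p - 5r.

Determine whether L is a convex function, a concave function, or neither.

L is quadratic, so its Hessian is the constant matrix H = [[4, -4, 0], [-4, 8, -2], [0, -2, 6]].
Leading principal minors: 4, 16, 80.
All positive ⇒ H ≻ 0 ⇒ convex.

convex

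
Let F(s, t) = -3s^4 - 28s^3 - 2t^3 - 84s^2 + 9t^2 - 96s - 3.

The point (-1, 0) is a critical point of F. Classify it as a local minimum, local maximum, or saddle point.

saddle point

The mixed partial ∂²F/∂s∂t is 0, so the Hessian at any point is diag(F_ss, F_tt) = diag(-12(3s^2 + 14s + 14), 6(-2t + 3)).
At (-1, 0): H = diag(-36, 18).
The eigenvalues have opposite signs, so H is indefinite: a saddle point.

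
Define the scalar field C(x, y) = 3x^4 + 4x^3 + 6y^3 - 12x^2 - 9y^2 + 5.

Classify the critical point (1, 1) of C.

local minimum

The mixed partial ∂²C/∂x∂y is 0, so the Hessian at any point is diag(C_xx, C_yy) = diag(12(3x^2 + 2x - 2), 18(2y - 1)).
At (1, 1): H = diag(36, 18).
Both eigenvalues are positive, so H is positive definite: a local minimum.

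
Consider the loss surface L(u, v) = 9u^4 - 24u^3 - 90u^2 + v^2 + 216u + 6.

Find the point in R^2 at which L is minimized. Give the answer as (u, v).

L(u,v) separates as P(u) + Q(v) + 6, so its minimum is min P + min Q + 6.
P'(u) = 36(u - 3)(u - 1)(u + 2) vanishes at u ∈ {-2, 1, 3}; Q'(v) = 2v vanishes at v ∈ {0}.
Local minima of P (where P''>0): P(-2)=-456, P(3)=-81. Local minima of Q: Q(0)=0.
So the global minimum of L is P(-2) + Q(0) + 6 = -456 + 0 + 6 = -450, attained at (-2, 0).

(-2, 0)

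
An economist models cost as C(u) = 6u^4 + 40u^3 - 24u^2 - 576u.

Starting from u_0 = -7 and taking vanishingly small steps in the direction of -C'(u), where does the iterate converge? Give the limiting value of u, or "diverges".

C'(u) = 24(u - 2)(u + 3)(u + 4), so C'(-7) = -2592.
Gradient descent moves in the -C' direction, i.e. u is increasing.
The nearest critical point in that direction is u = -4, where C'' = 144 > 0 (a local minimum). The iterate converges there.

-4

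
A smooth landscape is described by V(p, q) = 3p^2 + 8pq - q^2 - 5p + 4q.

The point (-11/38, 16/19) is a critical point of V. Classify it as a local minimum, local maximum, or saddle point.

The Hessian of V is constant: H = [[6, 8], [8, -2]].
det(H) = 6·(-2) − 8² = -76.
Since det(H) < 0, H is indefinite and the critical point is a saddle point.

saddle point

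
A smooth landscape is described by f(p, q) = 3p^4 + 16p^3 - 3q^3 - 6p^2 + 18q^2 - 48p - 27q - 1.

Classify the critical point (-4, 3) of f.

The mixed partial ∂²f/∂p∂q is 0, so the Hessian at any point is diag(f_pp, f_qq) = diag(12(3p^2 + 8p - 1), 18(-q + 2)).
At (-4, 3): H = diag(180, -18).
The eigenvalues have opposite signs, so H is indefinite: a saddle point.

saddle point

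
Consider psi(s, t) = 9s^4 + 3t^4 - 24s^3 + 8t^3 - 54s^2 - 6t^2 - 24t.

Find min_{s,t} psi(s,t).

-424

psi(s,t) separates as P(s) + Q(t), so its minimum is min P + min Q.
P'(s) = 36s(s - 3)(s + 1) vanishes at s ∈ {-1, 0, 3}; Q'(t) = 12(t - 1)(t + 1)(t + 2) vanishes at t ∈ {-2, -1, 1}.
Local minima of P (where P''>0): P(-1)=-21, P(3)=-405. Local minima of Q: Q(-2)=8, Q(1)=-19.
So the global minimum of psi is P(3) + Q(1) = -405 − 19 = -424, attained at (3, 1).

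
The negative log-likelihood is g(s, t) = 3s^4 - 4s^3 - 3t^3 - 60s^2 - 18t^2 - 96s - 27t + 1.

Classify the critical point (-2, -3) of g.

local minimum

The mixed partial ∂²g/∂s∂t is 0, so the Hessian at any point is diag(g_ss, g_tt) = diag(12(3s^2 - 2s - 10), -18(t + 2)).
At (-2, -3): H = diag(72, 18).
Both eigenvalues are positive, so H is positive definite: a local minimum.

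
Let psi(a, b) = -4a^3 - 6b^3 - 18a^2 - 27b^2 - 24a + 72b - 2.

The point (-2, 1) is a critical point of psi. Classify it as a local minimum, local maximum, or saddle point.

The mixed partial ∂²psi/∂a∂b is 0, so the Hessian at any point is diag(psi_aa, psi_bb) = diag(-12(2a + 3), -18(2b + 3)).
At (-2, 1): H = diag(12, -90).
The eigenvalues have opposite signs, so H is indefinite: a saddle point.

saddle point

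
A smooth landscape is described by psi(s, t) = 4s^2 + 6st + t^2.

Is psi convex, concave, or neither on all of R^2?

neither

psi is quadratic, so its Hessian is the constant matrix H = [[8, 6], [6, 2]].
det(H) = -20, tr(H) = 10.
det(H) < 0, so H is indefinite: neither convex nor concave.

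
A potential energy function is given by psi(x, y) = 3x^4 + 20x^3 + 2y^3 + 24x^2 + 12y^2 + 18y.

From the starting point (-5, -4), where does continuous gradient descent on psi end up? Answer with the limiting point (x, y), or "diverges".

psi is separable, so gradient descent decouples: x follows -∂psi/∂x, y follows -∂psi/∂y.
∂psi/∂x = 12x(x + 1)(x + 4); at x=-5 this is -240, so x increases.
∂psi/∂y = 6(y + 1)(y + 3); at y=-4 this is 18, so y decreases.
The y-coordinate has no critical point in that direction and runs off to infinity.

diverges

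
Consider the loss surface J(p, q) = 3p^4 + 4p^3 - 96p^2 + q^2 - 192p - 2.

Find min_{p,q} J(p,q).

-1282

J(p,q) separates as A(p) + B(q) − 2, so its minimum is min A + min B − 2.
A'(p) = 12(p - 4)(p + 1)(p + 4) vanishes at p ∈ {-4, -1, 4}; B'(q) = 2q vanishes at q ∈ {0}.
Local minima of A (where A''>0): A(-4)=-256, A(4)=-1280. Local minima of B: B(0)=0.
So the global minimum of J is A(4) + B(0) − 2 = -1280 + 0 − 2 = -1282, attained at (4, 0).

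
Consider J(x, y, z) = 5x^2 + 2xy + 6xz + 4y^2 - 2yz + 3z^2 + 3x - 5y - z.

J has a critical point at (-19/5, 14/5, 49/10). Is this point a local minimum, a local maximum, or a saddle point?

local minimum

The Hessian is constant: H = [[10, 2, 6], [2, 8, -2], [6, -2, 6]].
Leading principal minors: Δ₁ = 10, Δ₂ = 76, Δ₃ = 80.
All leading minors are positive, so H is positive definite: a local minimum.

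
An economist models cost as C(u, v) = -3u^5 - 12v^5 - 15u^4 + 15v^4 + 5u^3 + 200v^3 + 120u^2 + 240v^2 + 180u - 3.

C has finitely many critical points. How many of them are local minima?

4

C separates as a function of u plus a function of v, so ∇C=0 decouples.
∂C/∂u = -15(u - 2)(u + 1)(u + 2)(u + 3) = 0 at u ∈ {-3, -2, -1, 2}; ∂C/∂v = -60v(v - 4)(v + 1)(v + 2) = 0 at v ∈ {-2, -1, 0, 4}.
The Hessian is diagonal: diag(C_uu, C_vv). Second derivatives: C_uu(-3)=150, C_uu(-2)=-60, C_uu(-1)=90, C_uu(2)=-900; C_vv(-2)=720, C_vv(-1)=-300, C_vv(0)=480, C_vv(4)=-7200.
Local minima occur where both diagonal entries positive: (-3, -2), (-3, 0), (-1, -2), (-1, 0). Count: 4.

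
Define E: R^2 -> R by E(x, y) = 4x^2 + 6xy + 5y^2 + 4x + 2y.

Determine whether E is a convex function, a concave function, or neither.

convex

E is quadratic, so its Hessian is the constant matrix H = [[8, 6], [6, 10]].
det(H) = 44, tr(H) = 18.
det(H) > 0 and tr(H) > 0, so H is positive definite everywhere: convex.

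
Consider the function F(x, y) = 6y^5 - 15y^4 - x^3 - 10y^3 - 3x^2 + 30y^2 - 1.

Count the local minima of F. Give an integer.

2

F separates as a function of x plus a function of y, so ∇F=0 decouples.
∂F/∂x = -3x(x + 2) = 0 at x ∈ {-2, 0}; ∂F/∂y = 30y(y - 2)(y - 1)(y + 1) = 0 at y ∈ {-1, 0, 1, 2}.
The Hessian is diagonal: diag(F_xx, F_yy). Second derivatives: F_xx(-2)=6, F_xx(0)=-6; F_yy(-1)=-180, F_yy(0)=60, F_yy(1)=-60, F_yy(2)=180.
Local minima occur where both diagonal entries positive: (-2, 0), (-2, 2). Count: 2.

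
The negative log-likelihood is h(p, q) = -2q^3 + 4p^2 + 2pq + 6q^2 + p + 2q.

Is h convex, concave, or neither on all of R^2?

The term -2q^3 is cubic, so the Hessian is not constant.
∂²h/∂q² = -12q + 12, which takes both signs as q varies (negative for sufficiently large q). A diagonal entry of the Hessian changing sign means the Hessian is neither positive- nor negative-semidefinite on all of R^2.

neither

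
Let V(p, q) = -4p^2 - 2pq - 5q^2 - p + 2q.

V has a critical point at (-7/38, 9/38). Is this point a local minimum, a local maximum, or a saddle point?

The Hessian of V is constant: H = [[-8, -2], [-2, -10]].
det(H) = (-8)·(-10) − (-2)² = 76.
det(H) > 0 and tr(H) = -18 < 0, so H is negative definite and the point is a local maximum.

local maximum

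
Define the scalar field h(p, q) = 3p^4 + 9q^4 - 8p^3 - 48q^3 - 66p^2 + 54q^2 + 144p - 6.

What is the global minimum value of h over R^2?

-654

h(p,q) separates as A(p) + B(q) − 6, so its minimum is min A + min B − 6.
A'(p) = 12(p - 4)(p - 1)(p + 3) vanishes at p ∈ {-3, 1, 4}; B'(q) = 36q(q - 3)(q - 1) vanishes at q ∈ {0, 1, 3}.
Local minima of A (where A''>0): A(-3)=-567, A(4)=-224. Local minima of B: B(0)=0, B(3)=-81.
So the global minimum of h is A(-3) + B(3) − 6 = -567 − 81 − 6 = -654, attained at (-3, 3).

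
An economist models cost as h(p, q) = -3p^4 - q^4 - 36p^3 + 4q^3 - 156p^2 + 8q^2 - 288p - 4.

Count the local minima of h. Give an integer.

1

h separates as a function of p plus a function of q, so ∇h=0 decouples.
∂h/∂p = -12(p + 2)(p + 3)(p + 4) = 0 at p ∈ {-4, -3, -2}; ∂h/∂q = -4q(q - 4)(q + 1) = 0 at q ∈ {-1, 0, 4}.
The Hessian is diagonal: diag(h_pp, h_qq). Second derivatives: h_pp(-4)=-24, h_pp(-3)=12, h_pp(-2)=-24; h_qq(-1)=-20, h_qq(0)=16, h_qq(4)=-80.
Local minima occur where both diagonal entries positive: (-3, 0). Count: 1.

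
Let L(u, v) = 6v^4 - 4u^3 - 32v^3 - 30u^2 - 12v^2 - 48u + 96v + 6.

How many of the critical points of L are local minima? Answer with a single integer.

L separates as a function of u plus a function of v, so ∇L=0 decouples.
∂L/∂u = -12(u + 1)(u + 4) = 0 at u ∈ {-4, -1}; ∂L/∂v = 24(v - 4)(v - 1)(v + 1) = 0 at v ∈ {-1, 1, 4}.
The Hessian is diagonal: diag(L_uu, L_vv). Second derivatives: L_uu(-4)=36, L_uu(-1)=-36; L_vv(-1)=240, L_vv(1)=-144, L_vv(4)=360.
Local minima occur where both diagonal entries positive: (-4, -1), (-4, 4). Count: 2.

2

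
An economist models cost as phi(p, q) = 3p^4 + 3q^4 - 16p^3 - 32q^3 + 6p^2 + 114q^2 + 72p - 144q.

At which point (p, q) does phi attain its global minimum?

phi(p,q) separates as A(p) + B(q), so its minimum is min A + min B.
A'(p) = 12(p - 3)(p - 2)(p + 1) vanishes at p ∈ {-1, 2, 3}; B'(q) = 12(q - 4)(q - 3)(q - 1) vanishes at q ∈ {1, 3, 4}.
Local minima of A (where A''>0): A(-1)=-47, A(3)=81. Local minima of B: B(1)=-59, B(4)=-32.
So the global minimum of phi is A(-1) + B(1) = -47 − 59 = -106, attained at (-1, 1).

(-1, 1)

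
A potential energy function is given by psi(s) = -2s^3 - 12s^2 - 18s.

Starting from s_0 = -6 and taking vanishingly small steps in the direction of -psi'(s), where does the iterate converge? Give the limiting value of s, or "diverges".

-3

psi'(s) = -6(s + 1)(s + 3), so psi'(-6) = -90.
Gradient descent moves in the -psi' direction, i.e. s is increasing.
The nearest critical point in that direction is s = -3, where psi'' = 12 > 0 (a local minimum). The iterate converges there.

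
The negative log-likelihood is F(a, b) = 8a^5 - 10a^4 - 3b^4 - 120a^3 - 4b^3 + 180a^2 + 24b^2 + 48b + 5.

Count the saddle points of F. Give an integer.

F separates as a function of a plus a function of b, so ∇F=0 decouples.
∂F/∂a = 40a(a - 3)(a - 1)(a + 3) = 0 at a ∈ {-3, 0, 1, 3}; ∂F/∂b = -12(b - 2)(b + 1)(b + 2) = 0 at b ∈ {-2, -1, 2}.
The Hessian is diagonal: diag(F_aa, F_bb). Second derivatives: F_aa(-3)=-2880, F_aa(0)=360, F_aa(1)=-320, F_aa(3)=1440; F_bb(-2)=-48, F_bb(-1)=36, F_bb(2)=-144.
Saddle points occur where the two diagonal entries have opposite signs: (-3, -1), (0, -2), (0, 2), (1, -1), (3, -2), (3, 2). Count: 6.

6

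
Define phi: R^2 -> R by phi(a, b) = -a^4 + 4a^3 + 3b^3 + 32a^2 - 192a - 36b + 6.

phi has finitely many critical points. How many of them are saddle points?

phi separates as a function of a plus a function of b, so ∇phi=0 decouples.
∂phi/∂a = -4(a - 4)(a - 3)(a + 4) = 0 at a ∈ {-4, 3, 4}; ∂phi/∂b = 9(b - 2)(b + 2) = 0 at b ∈ {-2, 2}.
The Hessian is diagonal: diag(phi_aa, phi_bb). Second derivatives: phi_aa(-4)=-224, phi_aa(3)=28, phi_aa(4)=-32; phi_bb(-2)=-36, phi_bb(2)=36.
Saddle points occur where the two diagonal entries have opposite signs: (-4, 2), (3, -2), (4, 2). Count: 3.

3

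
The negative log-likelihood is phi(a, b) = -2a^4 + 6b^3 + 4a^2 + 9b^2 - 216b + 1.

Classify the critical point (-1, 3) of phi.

The mixed partial ∂²phi/∂a∂b is 0, so the Hessian at any point is diag(phi_aa, phi_bb) = diag(8(-3a^2 + 1), 18(2b + 1)).
At (-1, 3): H = diag(-16, 126).
The eigenvalues have opposite signs, so H is indefinite: a saddle point.

saddle point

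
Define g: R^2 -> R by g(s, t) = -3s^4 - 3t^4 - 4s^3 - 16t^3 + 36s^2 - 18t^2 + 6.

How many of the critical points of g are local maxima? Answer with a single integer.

g separates as a function of s plus a function of t, so ∇g=0 decouples.
∂g/∂s = -12s(s - 2)(s + 3) = 0 at s ∈ {-3, 0, 2}; ∂g/∂t = -12t(t + 1)(t + 3) = 0 at t ∈ {-3, -1, 0}.
The Hessian is diagonal: diag(g_ss, g_tt). Second derivatives: g_ss(-3)=-180, g_ss(0)=72, g_ss(2)=-120; g_tt(-3)=-72, g_tt(-1)=24, g_tt(0)=-36.
Local maxima occur where both diagonal entries negative: (-3, -3), (-3, 0), (2, -3), (2, 0). Count: 4.

4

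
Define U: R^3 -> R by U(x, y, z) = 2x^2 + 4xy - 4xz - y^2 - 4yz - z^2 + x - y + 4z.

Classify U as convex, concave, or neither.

neither

U is quadratic, so its Hessian is the constant matrix H = [[4, 4, -4], [4, -2, -4], [-4, -4, -2]].
Leading principal minors: 4, -24, 144.
Neither pattern holds ⇒ H is indefinite ⇒ neither convex nor concave.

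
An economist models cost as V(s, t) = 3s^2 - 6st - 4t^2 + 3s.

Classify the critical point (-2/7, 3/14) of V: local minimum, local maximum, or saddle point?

The Hessian of V is constant: H = [[6, -6], [-6, -8]].
det(H) = 6·(-8) − (-6)² = -84.
Since det(H) < 0, H is indefinite and the critical point is a saddle point.

saddle point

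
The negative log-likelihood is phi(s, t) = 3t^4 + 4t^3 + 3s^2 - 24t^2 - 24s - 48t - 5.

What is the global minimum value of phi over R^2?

-165

phi(s,t) separates as P(s) + Q(t) − 5, so its minimum is min P + min Q − 5.
P'(s) = 6s - 24 vanishes at s ∈ {4}; Q'(t) = 12(t - 2)(t + 1)(t + 2) vanishes at t ∈ {-2, -1, 2}.
Local minima of P (where P''>0): P(4)=-48. Local minima of Q: Q(-2)=16, Q(2)=-112.
So the global minimum of phi is P(4) + Q(2) − 5 = -48 − 112 − 5 = -165, attained at (4, 2).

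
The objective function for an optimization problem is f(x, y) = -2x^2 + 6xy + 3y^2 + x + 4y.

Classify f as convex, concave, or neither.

neither

f is quadratic, so its Hessian is the constant matrix H = [[-4, 6], [6, 6]].
det(H) = -60, tr(H) = 2.
det(H) < 0, so H is indefinite: neither convex nor concave.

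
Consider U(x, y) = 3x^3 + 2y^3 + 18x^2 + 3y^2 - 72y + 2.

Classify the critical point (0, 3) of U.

The mixed partial ∂²U/∂x∂y is 0, so the Hessian at any point is diag(U_xx, U_yy) = diag(18(x + 2), 6(2y + 1)).
At (0, 3): H = diag(36, 42).
Both eigenvalues are positive, so H is positive definite: a local minimum.

local minimum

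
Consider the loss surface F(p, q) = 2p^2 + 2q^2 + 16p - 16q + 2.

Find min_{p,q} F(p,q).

-62

F(p,q) separates as A(p) + B(q) + 2, so its minimum is min A + min B + 2.
A'(p) = 4p + 16 vanishes at p ∈ {-4}; B'(q) = 4q - 16 vanishes at q ∈ {4}.
Local minima of A (where A''>0): A(-4)=-32. Local minima of B: B(4)=-32.
So the global minimum of F is A(-4) + B(4) + 2 = -32 − 32 + 2 = -62, attained at (-4, 4).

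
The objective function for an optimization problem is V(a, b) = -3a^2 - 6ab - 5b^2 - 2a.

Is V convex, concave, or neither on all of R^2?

V is quadratic, so its Hessian is the constant matrix H = [[-6, -6], [-6, -10]].
det(H) = 24, tr(H) = -16.
det(H) > 0 and tr(H) < 0, so H is negative definite everywhere: concave.

concave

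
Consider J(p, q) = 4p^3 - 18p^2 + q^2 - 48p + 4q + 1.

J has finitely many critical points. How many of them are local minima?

J separates as a function of p plus a function of q, so ∇J=0 decouples.
∂J/∂p = 12(p - 4)(p + 1) = 0 at p ∈ {-1, 4}; ∂J/∂q = 2(q + 2) = 0 at q ∈ {-2}.
The Hessian is diagonal: diag(J_pp, J_qq). Second derivatives: J_pp(-1)=-60, J_pp(4)=60; J_qq(-2)=2.
Local minima occur where both diagonal entries positive: (4, -2). Count: 1.

1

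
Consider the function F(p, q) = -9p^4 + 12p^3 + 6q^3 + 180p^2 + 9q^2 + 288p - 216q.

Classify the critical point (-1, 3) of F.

The mixed partial ∂²F/∂p∂q is 0, so the Hessian at any point is diag(F_pp, F_qq) = diag(36(-3p^2 + 2p + 10), 18(2q + 1)).
At (-1, 3): H = diag(180, 126).
Both eigenvalues are positive, so H is positive definite: a local minimum.

local minimum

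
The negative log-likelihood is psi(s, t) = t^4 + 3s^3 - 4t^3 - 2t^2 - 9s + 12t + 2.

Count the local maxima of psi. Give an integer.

psi separates as a function of s plus a function of t, so ∇psi=0 decouples.
∂psi/∂s = 9(s - 1)(s + 1) = 0 at s ∈ {-1, 1}; ∂psi/∂t = 4(t - 3)(t - 1)(t + 1) = 0 at t ∈ {-1, 1, 3}.
The Hessian is diagonal: diag(psi_ss, psi_tt). Second derivatives: psi_ss(-1)=-18, psi_ss(1)=18; psi_tt(-1)=32, psi_tt(1)=-16, psi_tt(3)=32.
Local maxima occur where both diagonal entries negative: (-1, 1). Count: 1.

1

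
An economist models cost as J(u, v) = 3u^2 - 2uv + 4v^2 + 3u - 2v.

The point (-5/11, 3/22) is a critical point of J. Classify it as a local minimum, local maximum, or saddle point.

The Hessian of J is constant: H = [[6, -2], [-2, 8]].
det(H) = 6·8 − (-2)² = 44.
det(H) > 0 and tr(H) = 14 > 0, so H is positive definite and the point is a local minimum.

local minimum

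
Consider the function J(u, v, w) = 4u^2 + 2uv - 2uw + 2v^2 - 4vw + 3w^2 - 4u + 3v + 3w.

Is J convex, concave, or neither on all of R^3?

J is quadratic, so its Hessian is the constant matrix H = [[8, 2, -2], [2, 4, -4], [-2, -4, 6]].
Leading principal minors: 8, 28, 56.
All positive ⇒ H ≻ 0 ⇒ convex.

convex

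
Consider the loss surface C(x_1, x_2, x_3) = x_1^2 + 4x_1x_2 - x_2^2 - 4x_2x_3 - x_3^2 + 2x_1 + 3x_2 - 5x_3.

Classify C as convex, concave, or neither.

C is quadratic, so its Hessian is the constant matrix H = [[2, 4, 0], [4, -2, -4], [0, -4, -2]].
Leading principal minors: 2, -20, 8.
Neither pattern holds ⇒ H is indefinite ⇒ neither convex nor concave.

neither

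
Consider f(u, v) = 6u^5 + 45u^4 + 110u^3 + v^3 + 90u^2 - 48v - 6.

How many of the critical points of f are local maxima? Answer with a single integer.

2

f separates as a function of u plus a function of v, so ∇f=0 decouples.
∂f/∂u = 30u(u + 1)(u + 2)(u + 3) = 0 at u ∈ {-3, -2, -1, 0}; ∂f/∂v = 3(v - 4)(v + 4) = 0 at v ∈ {-4, 4}.
The Hessian is diagonal: diag(f_uu, f_vv). Second derivatives: f_uu(-3)=-180, f_uu(-2)=60, f_uu(-1)=-60, f_uu(0)=180; f_vv(-4)=-24, f_vv(4)=24.
Local maxima occur where both diagonal entries negative: (-3, -4), (-1, -4). Count: 2.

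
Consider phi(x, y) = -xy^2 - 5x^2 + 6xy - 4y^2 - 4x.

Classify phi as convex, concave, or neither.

neither

The term -xy^2 is cubic, so the Hessian is not constant.
∂²phi/∂y² = -2x - 8, which takes both signs as x varies (negative for sufficiently large x). A diagonal entry of the Hessian changing sign means the Hessian is neither positive- nor negative-semidefinite on all of R^2.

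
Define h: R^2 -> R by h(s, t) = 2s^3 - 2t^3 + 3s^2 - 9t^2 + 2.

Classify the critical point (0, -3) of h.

The mixed partial ∂²h/∂s∂t is 0, so the Hessian at any point is diag(h_ss, h_tt) = diag(6(2s + 1), -6(2t + 3)).
At (0, -3): H = diag(6, 18).
Both eigenvalues are positive, so H is positive definite: a local minimum.

local minimum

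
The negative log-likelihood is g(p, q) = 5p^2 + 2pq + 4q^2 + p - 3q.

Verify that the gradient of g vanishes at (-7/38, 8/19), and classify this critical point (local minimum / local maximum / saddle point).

∇g = (10p + 2q + 1, 2p + 8q - 3); substituting (-7/38, 8/19) gives ∇g = (0, 0), so (-7/38, 8/19) is indeed a critical point.
The Hessian of g is constant: H = [[10, 2], [2, 8]].
det(H) = 10·8 − 2² = 76.
det(H) > 0 and tr(H) = 18 > 0, so H is positive definite and the point is a local minimum.

local minimum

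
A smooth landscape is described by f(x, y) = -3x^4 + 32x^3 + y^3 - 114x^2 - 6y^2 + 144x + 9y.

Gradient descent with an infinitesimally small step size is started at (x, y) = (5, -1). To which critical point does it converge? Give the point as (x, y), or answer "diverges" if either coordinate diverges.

f is separable, so gradient descent decouples: x follows -∂f/∂x, y follows -∂f/∂y.
∂f/∂x = -12(x - 4)(x - 3)(x - 1); at x=5 this is -96, so x increases.
∂f/∂y = 3(y - 3)(y - 1); at y=-1 this is 24, so y decreases.
The x-coordinate has no critical point in that direction and runs off to infinity.

diverges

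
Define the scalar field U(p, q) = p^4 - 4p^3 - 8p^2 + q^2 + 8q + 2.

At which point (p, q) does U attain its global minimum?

(4, -4)

U(p,q) separates as A(p) + B(q) + 2, so its minimum is min A + min B + 2.
A'(p) = 4p(p - 4)(p + 1) vanishes at p ∈ {-1, 0, 4}; B'(q) = 2q + 8 vanishes at q ∈ {-4}.
Local minima of A (where A''>0): A(-1)=-3, A(4)=-128. Local minima of B: B(-4)=-16.
So the global minimum of U is A(4) + B(-4) + 2 = -128 − 16 + 2 = -142, attained at (4, -4).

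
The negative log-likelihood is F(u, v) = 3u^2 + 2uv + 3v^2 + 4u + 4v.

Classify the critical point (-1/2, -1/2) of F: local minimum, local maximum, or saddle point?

local minimum

The Hessian of F is constant: H = [[6, 2], [2, 6]].
det(H) = 6·6 − 2² = 32.
det(H) > 0 and tr(H) = 12 > 0, so H is positive definite and the point is a local minimum.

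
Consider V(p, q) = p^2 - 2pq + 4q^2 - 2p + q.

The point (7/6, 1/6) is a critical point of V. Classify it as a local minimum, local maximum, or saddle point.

The Hessian of V is constant: H = [[2, -2], [-2, 8]].
det(H) = 2·8 − (-2)² = 12.
det(H) > 0 and tr(H) = 10 > 0, so H is positive definite and the point is a local minimum.

local minimum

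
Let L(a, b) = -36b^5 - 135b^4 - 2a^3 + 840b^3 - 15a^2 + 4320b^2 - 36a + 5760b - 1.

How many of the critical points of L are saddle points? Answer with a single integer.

L separates as a function of a plus a function of b, so ∇L=0 decouples.
∂L/∂a = -6(a + 2)(a + 3) = 0 at a ∈ {-3, -2}; ∂L/∂b = -180(b - 4)(b + 1)(b + 2)(b + 4) = 0 at b ∈ {-4, -2, -1, 4}.
The Hessian is diagonal: diag(L_aa, L_bb). Second derivatives: L_aa(-3)=6, L_aa(-2)=-6; L_bb(-4)=8640, L_bb(-2)=-2160, L_bb(-1)=2700, L_bb(4)=-43200.
Saddle points occur where the two diagonal entries have opposite signs: (-3, -2), (-3, 4), (-2, -4), (-2, -1). Count: 4.

4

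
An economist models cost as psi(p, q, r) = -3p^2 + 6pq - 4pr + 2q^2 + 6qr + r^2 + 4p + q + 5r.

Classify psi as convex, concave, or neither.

neither

psi is quadratic, so its Hessian is the constant matrix H = [[-6, 6, -4], [6, 4, 6], [-4, 6, 2]].
Leading principal minors: -6, -60, -256.
Neither pattern holds ⇒ H is indefinite ⇒ neither convex nor concave.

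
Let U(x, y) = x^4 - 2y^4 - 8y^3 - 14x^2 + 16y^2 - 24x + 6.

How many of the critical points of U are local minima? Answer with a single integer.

U separates as a function of x plus a function of y, so ∇U=0 decouples.
∂U/∂x = 4(x - 3)(x + 1)(x + 2) = 0 at x ∈ {-2, -1, 3}; ∂U/∂y = -8y(y - 1)(y + 4) = 0 at y ∈ {-4, 0, 1}.
The Hessian is diagonal: diag(U_xx, U_yy). Second derivatives: U_xx(-2)=20, U_xx(-1)=-16, U_xx(3)=80; U_yy(-4)=-160, U_yy(0)=32, U_yy(1)=-40.
Local minima occur where both diagonal entries positive: (-2, 0), (3, 0). Count: 2.

2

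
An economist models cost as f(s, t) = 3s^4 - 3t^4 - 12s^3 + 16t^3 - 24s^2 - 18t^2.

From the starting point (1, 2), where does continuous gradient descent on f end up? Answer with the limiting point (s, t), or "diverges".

f is separable, so gradient descent decouples: s follows -∂f/∂s, t follows -∂f/∂t.
∂f/∂s = 12s(s - 4)(s + 1); at s=1 this is -72, so s increases.
∂f/∂t = -12t(t - 3)(t - 1); at t=2 this is 24, so t decreases.
s converges to its nearest critical value 4 (a local min of the s-part); t converges to 1. The iterate converges to (4, 1).

(4, 1)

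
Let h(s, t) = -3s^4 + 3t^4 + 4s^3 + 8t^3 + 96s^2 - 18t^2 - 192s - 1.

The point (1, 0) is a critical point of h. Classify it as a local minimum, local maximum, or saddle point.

The mixed partial ∂²h/∂s∂t is 0, so the Hessian at any point is diag(h_ss, h_tt) = diag(12(-3s^2 + 2s + 16), 12(3t^2 + 4t - 3)).
At (1, 0): H = diag(180, -36).
The eigenvalues have opposite signs, so H is indefinite: a saddle point.

saddle point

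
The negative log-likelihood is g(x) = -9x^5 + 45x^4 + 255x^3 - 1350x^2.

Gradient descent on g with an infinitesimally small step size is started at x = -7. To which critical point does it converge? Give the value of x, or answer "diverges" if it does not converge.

g'(x) = -45x(x - 5)(x - 3)(x + 4), so g'(-7) = -113400.
Gradient descent moves in the -g' direction, i.e. x is increasing.
The nearest critical point in that direction is x = -4, where g'' = 11340 > 0 (a local minimum). The iterate converges there.

-4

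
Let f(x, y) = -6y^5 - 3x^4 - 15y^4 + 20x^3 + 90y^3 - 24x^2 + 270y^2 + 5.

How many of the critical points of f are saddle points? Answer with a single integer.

6

f separates as a function of x plus a function of y, so ∇f=0 decouples.
∂f/∂x = -12x(x - 4)(x - 1) = 0 at x ∈ {0, 1, 4}; ∂f/∂y = -30y(y - 3)(y + 2)(y + 3) = 0 at y ∈ {-3, -2, 0, 3}.
The Hessian is diagonal: diag(f_xx, f_yy). Second derivatives: f_xx(0)=-48, f_xx(1)=36, f_xx(4)=-144; f_yy(-3)=540, f_yy(-2)=-300, f_yy(0)=540, f_yy(3)=-2700.
Saddle points occur where the two diagonal entries have opposite signs: (0, -3), (0, 0), (1, -2), (1, 3), (4, -3), (4, 0). Count: 6.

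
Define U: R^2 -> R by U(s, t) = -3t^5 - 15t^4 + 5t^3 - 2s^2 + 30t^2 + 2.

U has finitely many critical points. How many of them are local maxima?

U separates as a function of s plus a function of t, so ∇U=0 decouples.
∂U/∂s = -4s = 0 at s ∈ {0}; ∂U/∂t = -15t(t - 1)(t + 1)(t + 4) = 0 at t ∈ {-4, -1, 0, 1}.
The Hessian is diagonal: diag(U_ss, U_tt). Second derivatives: U_ss(0)=-4; U_tt(-4)=900, U_tt(-1)=-90, U_tt(0)=60, U_tt(1)=-150.
Local maxima occur where both diagonal entries negative: (0, -1), (0, 1). Count: 2.

2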